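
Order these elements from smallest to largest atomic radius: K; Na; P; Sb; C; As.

C, P, As, Sb, Na, K

C is in period 2, group 14; Na is in period 3, group 1; P is in period 3, group 15; K is in period 4, group 1; As is in period 4, group 15; Sb is in period 5, group 15.
Across a period the added protons contract the valence shell; down a group each new principal shell makes the atom larger.
Here both period and group differ, so the two effects have to be weighed against each other.
P > C: the two effects oppose for this pair; the down-group effect wins (111 vs 75 pm).
As > P: As sits below P in group 15, so the down-group effect alone puts As larger.
Sb > As: Sb sits below As in group 15, so the down-group effect alone puts Sb larger.
Na > Sb: the two effects oppose for this pair; the across-period effect wins (155 vs 140 pm).
K > Na: they share group 1; the group trend gives K the larger value.
For reference (pm): C 75, Na 155, P 111, K 196, As 121, Sb 140.
So from smallest to largest: C < P < As < Sb < Na < K.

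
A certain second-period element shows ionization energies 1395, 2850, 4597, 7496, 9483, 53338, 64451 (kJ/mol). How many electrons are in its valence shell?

Look for the largest jump between consecutive ionization energies: IE6/IE5 ≈ 5.6, far larger than any earlier ratio.
That jump marks the point where a core electron is being removed. So the atom has 5 valence electrons.

5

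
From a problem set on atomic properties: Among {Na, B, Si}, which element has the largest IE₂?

Na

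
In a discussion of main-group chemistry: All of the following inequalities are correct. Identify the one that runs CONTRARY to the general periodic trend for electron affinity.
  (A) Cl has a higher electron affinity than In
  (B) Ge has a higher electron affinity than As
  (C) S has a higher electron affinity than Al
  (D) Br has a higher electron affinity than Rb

(B)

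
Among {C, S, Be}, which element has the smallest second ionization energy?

Be

After 1 electron has been removed, what remains? C⁺ still has 3 valence electrons; S⁺ still has 5 valence electrons; Be⁺ still has 1 valence electron.
All are still removing valence electrons, so compare the +1 ions as you would atoms: IE_2 generally rises across a period (higher Z_eff) and falls down a group (larger shell), subject to the usual subshell exceptions.
Valence configurations: C⁺ [He]2s²2p¹, S⁺ [Ne]3s²3p³, Be⁺ [He]2s¹.
Tabulated IE_2 (kJ/mol): C 2353, S 2252, Be 1757.
Hence IE_2: Be < S < C.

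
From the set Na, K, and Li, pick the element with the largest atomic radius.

K

Li is in period 2, group 1; Na is in period 3, group 1; K is in period 4, group 1.
Radius decreases left→right (rising Z_eff, same n) and increases top→bottom (higher n).
All are in group 1, so atomic radius increases down the group.
The largest atomic radius among these belongs to K.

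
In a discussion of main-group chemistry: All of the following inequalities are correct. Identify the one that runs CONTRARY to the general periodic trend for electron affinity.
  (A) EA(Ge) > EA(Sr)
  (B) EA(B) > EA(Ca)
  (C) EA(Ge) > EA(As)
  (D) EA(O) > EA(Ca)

(C)

The general trend: electron affinity increases across a period and decreases down a group.
(A) Ge (period 4, group 14) vs Sr (period 5, group 2): the stated order agrees with the simple trend.
(B) B (period 2, group 13) vs Ca (period 4, group 2): the stated order agrees with the simple trend.
(C) Ge (period 4, group 14) vs As (period 4, group 15): the stated order contradicts the simple trend.
(D) O (period 2, group 16) vs Ca (period 4, group 2): the stated order agrees with the simple trend.
The exception is (C): adding an electron to As's half-filled 4p³ is unfavourable, so Ge (4p²) has the more exothermic EA.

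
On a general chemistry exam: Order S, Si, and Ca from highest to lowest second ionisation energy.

Consider each +1 ion: S⁺ still has 5 valence electrons; Si⁺ still has 3 valence electrons; Ca⁺ still has 1 valence electron.
All are still removing valence electrons, so compare the +1 ions as you would atoms: IE_2 generally rises across a period (higher Z_eff) and falls down a group (larger shell), subject to the usual subshell exceptions.
Valence configurations: S⁺ [Ne]3s²3p³, Si⁺ [Ne]3s²3p¹, Ca⁺ [Ar]4s¹.
Tabulated IE_2 (kJ/mol): S 2252, Si 1577, Ca 1145.
Overall IE_2 order: Ca < Si < S.

S, Si, Ca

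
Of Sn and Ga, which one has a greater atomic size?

Sn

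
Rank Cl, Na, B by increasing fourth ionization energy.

Cl < Na < B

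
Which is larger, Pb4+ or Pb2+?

Both ions have Z = 82 protons, but Pb4+ has lost more electrons, so its remaining electrons feel a larger effective nuclear charge per electron and are pulled in more tightly.
Higher positive charge → smaller ion, so Pb2+ > Pb4+.

Pb2+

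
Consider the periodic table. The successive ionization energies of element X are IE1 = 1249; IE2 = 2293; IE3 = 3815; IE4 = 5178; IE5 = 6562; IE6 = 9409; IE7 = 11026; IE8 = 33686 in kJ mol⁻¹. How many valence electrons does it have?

7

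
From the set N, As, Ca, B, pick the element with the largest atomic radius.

B is in period 2, group 13; N is in period 2, group 15; Ca is in period 4, group 2; As is in period 4, group 15.
Radius decreases left→right (rising Z_eff, same n) and increases top→bottom (higher n).
Here both period and group differ, so the two effects have to be weighed against each other.
B > N: B lies to the left of N in period 2, so the across-period effect alone puts B larger.
As > B: period and group pull opposite ways; the down-group shift dominates (121 vs 85 pm).
Ca > As: Ca lies to the left of As in period 4, so the across-period effect alone puts Ca larger.
Approximate values (pm): B 85, N 71, Ca 171, As 121.
The largest atomic radius among these belongs to Ca.

Ca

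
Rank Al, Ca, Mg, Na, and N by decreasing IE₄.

Al, Mg, Na, N, Ca

The fourth ionization energy removes an electron from the +3 ion. For each element: Al³⁺ is the bare [Ne] core; Ca³⁺ is already 1 electron into the core; Mg³⁺ is already 1 electron into the core; Na³⁺ is already 2 electrons into the core; N³⁺ still has 2 valence electrons.
Usually core removal costs more than valence removal, but here the competition is close: a tightly held n=2 valence electron can cost more to remove than an n=3 core electron, so the actual values have to decide it.
Tabulated IE_4 (kJ/mol): Al 11577, Ca 6491, Mg 10543, Na 9543, N 7475.
Putting it together, IE_4: Ca < N < Na < Mg < Al.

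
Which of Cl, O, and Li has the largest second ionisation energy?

After 1 electron has been removed, what remains? Cl⁺ still has 6 valence electrons; O⁺ still has 5 valence electrons; Li⁺ is the bare [He] core.
Core electrons are held far more tightly than valence electrons, so Li tops the IE_2 order.
Valence configurations: Cl⁺ [Ne]3s²3p⁴, O⁺ [He]2s²2p³.
The numbers (kJ/mol): Cl 2298, O 3388, Li 7298.
Overall IE_2 order: Cl < O < Li.

Li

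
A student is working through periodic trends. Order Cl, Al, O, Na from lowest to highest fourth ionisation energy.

The fourth ionization energy removes an electron from the +3 ion. For each element: Cl³⁺ still has 4 valence electrons; Al³⁺ is the bare [Ne] core; O³⁺ still has 3 valence electrons; Na³⁺ is already 2 electrons into the core.
Core electrons are held far more tightly than valence electrons, so Na and Al top the IE_4 order.
Valence configurations: Cl³⁺ [Ne]3s²3p², O³⁺ [He]2s²2p¹.
Tabulated IE_4 (kJ/mol): Cl 5159, Al 11577, O 7469, Na 9543.
So the fourth ionization energies run Cl < O < Na < Al.

Cl < O < Na < Al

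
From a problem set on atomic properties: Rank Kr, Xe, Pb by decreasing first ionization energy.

Kr > Xe > Pb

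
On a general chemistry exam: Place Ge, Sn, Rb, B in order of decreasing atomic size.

Rb, Sn, Ge, B

Radius decreases left→right (rising Z_eff, same n) and increases top→bottom (higher n).
Here both period and group differ, so the two effects have to be weighed against each other.
Ge > B: period and group pull opposite ways; the down-group shift dominates (121 vs 85 pm).
Sn > Ge: Sn sits below Ge in group 14, so the down-group effect alone puts Sn larger.
Rb > Sn: Rb lies to the left of Sn in period 5, so the across-period effect alone puts Rb larger.
For reference (pm): B 85, Ge 121, Rb 210, Sn 140.
So from largest to smallest: Rb > Sn > Ge > B.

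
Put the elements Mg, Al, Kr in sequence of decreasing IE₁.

Kr > Mg > Al

Mg is in period 3, group 2; Al is in period 3, group 13; Kr is in period 4, group 18.
First ionization energy rises across a period (greater Z_eff holds electrons more tightly) and falls down a group (valence electrons are farther from the nucleus).
Neither a single period nor a single group — weigh both effects.
Mg > Al: this pair runs against the simple trend — see the exception note.
Kr > Mg: period and group pull opposite ways; the across-period shift dominates (1351 vs 738 kJ/mol).
Note the exception: Mg has a higher first ionization energy than Al, contrary to the simple trend — Al's single 3p electron is easier to remove than one from Mg's filled 3s².
For reference (kJ/mol): Mg 738, Al 578, Kr 1351.
So from highest to lowest: Kr > Mg > Al.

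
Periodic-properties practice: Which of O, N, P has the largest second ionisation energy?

O

IE_2 is the cost of taking one more electron from the +1 cation: O⁺ still has 5 valence electrons; N⁺ still has 4 valence electrons; P⁺ still has 4 valence electrons.
All are still removing valence electrons, so compare the +1 ions as you would atoms: IE_2 generally rises across a period (higher Z_eff) and falls down a group (larger shell), subject to the usual subshell exceptions.
Valence configurations: O⁺ [He]2s²2p³, N⁺ [He]2s²2p², P⁺ [Ne]3s²3p².
The numbers (kJ/mol): O 3388, N 2856, P 1907.
So the second ionization energies run P < N < O.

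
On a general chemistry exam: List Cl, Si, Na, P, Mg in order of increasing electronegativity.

Na < Mg < Si < P < Cl

Na is in period 3, group 1; Mg is in period 3, group 2; Si is in period 3, group 14; P is in period 3, group 15; Cl is in period 3, group 17.
Atoms toward the upper right of the periodic table pull bonding electrons most strongly.
All lie in period 3, so electronegativity increases left to right.
So from lowest to highest: Na < Mg < Si < P < Cl.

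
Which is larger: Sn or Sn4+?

Forming Sn4+ removes 4 electrons from Sn. Fewer electrons for the same nuclear charge means less shielding and a higher Z_eff on the remaining electrons.
A cation is smaller than its parent atom: Sn4+ < Sn.

Sn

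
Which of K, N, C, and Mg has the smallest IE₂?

Mg

After 1 electron has been removed, what remains? K⁺ is the bare [Ar] core; N⁺ still has 4 valence electrons; C⁺ still has 3 valence electrons; Mg⁺ still has 1 valence electron.
Pulling an electron out of a noble-gas core costs far more than removing a remaining valence electron, so K sits at the high end of IE_2.
Valence configurations: N⁺ [He]2s²2p², C⁺ [He]2s²2p¹, Mg⁺ [Ne]3s¹.
Tabulated IE_2 (kJ/mol): K 3052, N 2856, C 2353, Mg 1451.
Putting it together, IE_2: Mg < C < N < K.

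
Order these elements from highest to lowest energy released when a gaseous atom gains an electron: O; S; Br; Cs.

Br > S > O > Cs

O is in period 2, group 16; S is in period 3, group 16; Br is in period 4, group 17; Cs is in period 6, group 1.
EA tends to increase across a period and decrease down a group, though the pattern is less regular than for IE or radius.
Neither a single period nor a single group — weigh both effects.
O > Cs: both effects reinforce here, so O is clearly the higher of the two.
S > O: this pair runs against the simple trend — see the exception note.
Br > S: the two effects oppose for this pair; the across-period effect wins (325 vs 200 kJ/mol).
Note the exception: S has a higher electron affinity than O, contrary to the simple trend — the compact 2p subshell of O repels the added electron more than S's larger 3p does.
Tabulated electron affinity (kJ/mol): O 141, S 200, Br 325, Cs 46.
So from highest to lowest: Br > S > O > Cs.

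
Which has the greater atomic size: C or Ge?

Ge

C is in period 2, group 14; Ge is in period 4, group 14.
Moving right in a period, electrons are added to the same shell under a stronger nuclear pull, so atoms get smaller; moving down, a new shell is opened and atoms get larger.
All are in group 14, so atomic radius increases down the group.
So Ge has the greater atomic size (Ge > C).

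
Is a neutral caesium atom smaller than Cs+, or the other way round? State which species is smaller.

Cs+

Forming Cs+ removes 1 electron from Cs. Fewer electrons for the same nuclear charge means less shielding and a higher Z_eff on the remaining electrons, and for main-group metals the entire outer shell is lost.
A cation is smaller than its parent atom: Cs+ < Cs.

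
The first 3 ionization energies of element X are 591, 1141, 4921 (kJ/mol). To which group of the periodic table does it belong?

Look for the largest jump between consecutive ionization energies: IE3/IE2 ≈ 4.3, far larger than any earlier ratio.
That jump marks the point where a core electron is being removed. So the atom has 2 valence electrons.
A main-group element with 2 valence electrons is in group 2.

Group 2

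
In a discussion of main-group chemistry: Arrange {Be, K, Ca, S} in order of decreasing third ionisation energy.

Be > Ca > K > S

IE_3 is the cost of taking one more electron from the +2 cation: Be²⁺ is the bare [He] core; K²⁺ is already 1 electron into the core; Ca²⁺ is the bare [Ar] core; S²⁺ still has 4 valence electrons.
Pulling an electron out of a noble-gas core costs far more than removing a remaining valence electron, so K, Ca and Be sit at the high end of IE_3.
Tabulated IE_3 (kJ/mol): Be 14849, K 4420, Ca 4912, S 3357.
Hence IE_3: S < K < Ca < Be.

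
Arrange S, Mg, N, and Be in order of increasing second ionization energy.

Mg < Be < S < N

Consider each +1 ion: S⁺ still has 5 valence electrons; Mg⁺ still has 1 valence electron; N⁺ still has 4 valence electrons; Be⁺ still has 1 valence electron.
All are still removing valence electrons, so compare the +1 ions as you would atoms: IE_2 generally rises across a period (higher Z_eff) and falls down a group (larger shell), subject to the usual subshell exceptions.
Valence configurations: S⁺ [Ne]3s²3p³, Mg⁺ [Ne]3s¹, N⁺ [He]2s²2p², Be⁺ [He]2s¹.
Tabulated IE_2 (kJ/mol): S 2252, Mg 1451, N 2856, Be 1757.
Overall IE_2 order: Mg < Be < S < N.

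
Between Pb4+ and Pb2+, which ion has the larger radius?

Both ions have Z = 82 protons, but Pb4+ has lost more electrons, so its remaining electrons feel a larger effective nuclear charge per electron and are pulled in more tightly.
Higher positive charge → smaller ion, so Pb2+ > Pb4+.

Pb2+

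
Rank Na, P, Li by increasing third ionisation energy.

P, Na, Li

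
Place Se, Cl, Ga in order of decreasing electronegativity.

Cl > Se > Ga

Cl is in period 3, group 17; Ga is in period 4, group 13; Se is in period 4, group 16.
Electronegativity increases across a period and decreases down a group, tracking effective nuclear charge and atomic size.
These span different periods and groups, so the two trends combine.
Se > Ga: both are in period 4; the period trend gives Se the larger value.
Cl > Se: both effects reinforce here, so Cl is clearly the higher of the two.
Tabulated electronegativity (Pauling): Cl 3.16, Ga 1.81, Se 2.55.
So from highest to lowest: Cl > Se > Ga.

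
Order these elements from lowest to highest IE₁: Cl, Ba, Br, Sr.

Cl is in period 3, group 17; Br is in period 4, group 17; Sr is in period 5, group 2; Ba is in period 6, group 2.
First ionization energy rises across a period (greater Z_eff holds electrons more tightly) and falls down a group (valence electrons are farther from the nucleus).
Neither a single period nor a single group — weigh both effects.
Sr > Ba: they share group 2; the group trend gives Sr the larger value.
Br > Sr: both effects reinforce here, so Br is clearly the higher of the two.
Cl > Br: Cl sits above Br in group 17, so the down-group effect alone puts Cl higher.
Tabulated first ionization energy (kJ/mol): Cl 1251, Br 1140, Sr 550, Ba 503.
So from lowest to highest: Ba < Sr < Br < Cl.

Ba, Sr, Br, Cl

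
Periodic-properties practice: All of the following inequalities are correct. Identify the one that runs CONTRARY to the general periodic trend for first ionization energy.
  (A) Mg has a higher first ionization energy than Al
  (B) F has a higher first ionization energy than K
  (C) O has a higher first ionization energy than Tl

(A)

The general trend: first ionization energy increases across a period and decreases down a group.
(A) Mg (period 3, group 2) vs Al (period 3, group 13): the stated order contradicts the simple trend.
(B) F (period 2, group 17) vs K (period 4, group 1): the stated order agrees with the simple trend.
(C) O (period 2, group 16) vs Tl (period 6, group 13): the stated order agrees with the simple trend.
The exception is (A): Al's single 3p electron is easier to remove than one from Mg's filled 3s².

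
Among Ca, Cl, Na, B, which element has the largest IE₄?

B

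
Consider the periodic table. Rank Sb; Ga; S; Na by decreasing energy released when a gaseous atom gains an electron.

Atoms with high Z_eff and room in the valence shell (especially the halogens) have the most exothermic electron affinities.
These span different periods and groups, so the two trends combine.
Na > Ga: the two effects oppose for this pair; the down-group effect wins (53 vs 29 kJ/mol).
Sb > Na: period and group pull opposite ways; the across-period shift dominates (103 vs 53 kJ/mol).
S > Sb: both effects reinforce here, so S is clearly the higher of the two.
For reference (kJ/mol): Na 53, S 200, Ga 29, Sb 103.
So from highest to lowest: S > Sb > Na > Ga.

S > Sb > Na > Ga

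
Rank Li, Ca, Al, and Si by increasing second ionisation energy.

Ca < Si < Al < Li

Consider each +1 ion: Li⁺ is the bare [He] core; Ca⁺ still has 1 valence electron; Al⁺ still has 2 valence electrons; Si⁺ still has 3 valence electrons.
Pulling an electron out of a noble-gas core costs far more than removing a remaining valence electron, so Li sits at the high end of IE_2.
Valence configurations: Ca⁺ [Ar]4s¹, Al⁺ [Ne]3s², Si⁺ [Ne]3s²3p¹.
Si⁺ loses a lone 3p electron whereas Al⁺ must break into a filled 3s² pair, so IE_2(Al) > IE_2(Si) even though Si has the higher nuclear charge.
Approximate IE_2 values (kJ/mol): Li 7298, Ca 1145, Al 1817, Si 1577.
Hence IE_2: Ca < Si < Al < Li.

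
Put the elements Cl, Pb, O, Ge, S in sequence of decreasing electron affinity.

Cl > S > O > Ge > Pb

O is in period 2, group 16; S is in period 3, group 16; Cl is in period 3, group 17; Ge is in period 4, group 14; Pb is in period 6, group 14.
Electron affinity generally becomes more exothermic across a period toward the halogens and less exothermic down a group.
Neither a single period nor a single group — weigh both effects.
Ge > Pb: they share group 14; the group trend gives Ge the larger value.
O > Ge: relative to Ge, both the across-period and down-group shifts push O's electron affinity up.
S > O: this pair runs against the simple trend — see the exception note.
Cl > S: both are in period 3; the period trend gives Cl the larger value.
Note the exception: S has a higher electron affinity than O, contrary to the simple trend — the compact 2p subshell of O repels the added electron more than S's larger 3p does.
For reference (kJ/mol): O 141, S 200, Cl 349, Ge 119, Pb 35.
So from highest to lowest: Cl > S > O > Ge > Pb.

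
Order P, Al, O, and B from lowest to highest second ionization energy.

Al, P, B, O

The second ionization energy removes an electron from the +1 ion. For each element: P⁺ still has 4 valence electrons; Al⁺ still has 2 valence electrons; O⁺ still has 5 valence electrons; B⁺ still has 2 valence electrons.
All are still removing valence electrons, so compare the +1 ions as you would atoms: IE_2 generally rises across a period (higher Z_eff) and falls down a group (larger shell), subject to the usual subshell exceptions.
Valence configurations: P⁺ [Ne]3s²3p², Al⁺ [Ne]3s², O⁺ [He]2s²2p³, B⁺ [He]2s².
Tabulated IE_2 (kJ/mol): P 1907, Al 1817, O 3388, B 2427.
Hence IE_2: Al < P < B < O.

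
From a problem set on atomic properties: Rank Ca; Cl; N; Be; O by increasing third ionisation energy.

Cl, N, Ca, O, Be

Consider each +2 ion: Ca²⁺ is the bare [Ar] core; Cl²⁺ still has 5 valence electrons; N²⁺ still has 3 valence electrons; Be²⁺ is the bare [He] core; O²⁺ still has 4 valence electrons.
Usually core removal costs more than valence removal, but here the competition is close: a tightly held n=2 valence electron can cost more to remove than an n=3 core electron, so the actual values have to decide it.
Valence configurations: Cl²⁺ [Ne]3s²3p³, N²⁺ [He]2s²2p¹, O²⁺ [He]2s²2p².
Tabulated IE_3 (kJ/mol): Ca 4912, Cl 3822, N 4578, Be 14849, O 5300.
Putting it together, IE_3: Cl < N < Ca < O < Be.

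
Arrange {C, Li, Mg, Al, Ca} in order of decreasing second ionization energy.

After 1 electron has been removed, what remains? C⁺ still has 3 valence electrons; Li⁺ is the bare [He] core; Mg⁺ still has 1 valence electron; Al⁺ still has 2 valence electrons; Ca⁺ still has 1 valence electron.
Pulling an electron out of a noble-gas core costs far more than removing a remaining valence electron, so Li sits at the high end of IE_2.
Valence configurations: C⁺ [He]2s²2p¹, Mg⁺ [Ne]3s¹, Al⁺ [Ne]3s², Ca⁺ [Ar]4s¹.
Approximate IE_2 values (kJ/mol): C 2353, Li 7298, Mg 1451, Al 1817, Ca 1145.
Putting it together, IE_2: Ca < Mg < Al < C < Li.

Li > C > Al > Mg > Ca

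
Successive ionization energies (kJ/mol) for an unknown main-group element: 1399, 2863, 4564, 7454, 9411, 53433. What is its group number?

Group 15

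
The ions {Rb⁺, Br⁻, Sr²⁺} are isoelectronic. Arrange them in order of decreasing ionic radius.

All of these have 36 electrons, so size is governed by nuclear charge alone: the more protons, the stronger the pull on the same electron cloud, and the smaller the ion.
Nuclear charges: Sr²⁺ (Z=38), Rb⁺ (Z=37), Br⁻ (Z=35).
Largest to smallest: Br⁻ > Rb⁺ > Sr²⁺.

Br⁻ > Rb⁺ > Sr²⁺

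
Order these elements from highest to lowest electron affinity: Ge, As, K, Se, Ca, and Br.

Br, Se, Ge, As, K, Ca

EA tends to increase across a period and decrease down a group, though the pattern is less regular than for IE or radius.
All lie in period 4; the across-period trend (electron affinity increases left to right) applies, with the exception below.
Note the exception: K has a higher electron affinity than Ca, contrary to the simple trend — adding an electron to Ca (ns²) has to open a new, higher-energy np subshell, which is unfavourable.
Note the exception: Ge has a higher electron affinity than As, contrary to the simple trend — adding an electron to As's half-filled 4p³ is unfavourable, so Ge (4p²) has the more exothermic EA.
For reference (kJ/mol): K 48, Ca 2, Ge 119, As 78, Se 195, Br 325.
So from highest to lowest: Br > Se > Ge > As > K > Ca.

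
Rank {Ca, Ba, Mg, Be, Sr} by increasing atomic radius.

Be is in period 2, group 2; Mg is in period 3, group 2; Ca is in period 4, group 2; Sr is in period 5, group 2; Ba is in period 6, group 2.
Moving right in a period, electrons are added to the same shell under a stronger nuclear pull, so atoms get smaller; moving down, a new shell is opened and atoms get larger.
All are in group 2, so atomic radius increases down the group.
So from smallest to largest: Be < Mg < Ca < Sr < Ba.

Be, Mg, Ca, Sr, Ba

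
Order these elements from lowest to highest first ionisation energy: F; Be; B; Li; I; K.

K < Li < B < Be < I < F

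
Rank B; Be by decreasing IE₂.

B, Be

Consider each +1 ion: B⁺ still has 2 valence electrons; Be⁺ still has 1 valence electron.
All are still removing valence electrons, so compare the +1 ions as you would atoms: IE_2 generally rises across a period (higher Z_eff) and falls down a group (larger shell), subject to the usual subshell exceptions.
Valence configurations: B⁺ [He]2s², Be⁺ [He]2s¹.
Approximate IE_2 values (kJ/mol): B 2427, Be 1757.
Putting it together, IE_2: Be < B.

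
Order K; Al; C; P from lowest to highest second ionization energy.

Al < P < C < K

After 1 electron has been removed, what remains? K⁺ is the bare [Ar] core; Al⁺ still has 2 valence electrons; C⁺ still has 3 valence electrons; P⁺ still has 4 valence electrons.
Breaking into a closed-shell core is much more expensive than removing a leftover valence electron — K has the largest IE_2 here.
Valence configurations: Al⁺ [Ne]3s², C⁺ [He]2s²2p¹, P⁺ [Ne]3s²3p².
Approximate IE_2 values (kJ/mol): K 3052, Al 1817, C 2353, P 1907.
So the second ionization energies run Al < P < C < K.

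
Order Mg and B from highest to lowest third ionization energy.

Mg > B

Consider each +2 ion: Mg²⁺ is the bare [Ne] core; B²⁺ still has 1 valence electron.
Pulling an electron out of a noble-gas core costs far more than removing a remaining valence electron, so Mg sits at the high end of IE_3.
Approximate IE_3 values (kJ/mol): Mg 7733, B 3660.
Putting it together, IE_3: B < Mg.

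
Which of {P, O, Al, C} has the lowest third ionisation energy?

The third ionization energy removes an electron from the +2 ion. For each element: P²⁺ still has 3 valence electrons; O²⁺ still has 4 valence electrons; Al²⁺ still has 1 valence electron; C²⁺ still has 2 valence electrons.
All are still removing valence electrons, so compare the +2 ions as you would atoms: IE_3 generally rises across a period (higher Z_eff) and falls down a group (larger shell), subject to the usual subshell exceptions.
Valence configurations: P²⁺ [Ne]3s²3p¹, O²⁺ [He]2s²2p², Al²⁺ [Ne]3s¹, C²⁺ [He]2s².
Approximate IE_3 values (kJ/mol): P 2914, O 5300, Al 2745, C 4620.
Overall IE_3 order: Al < P < C < O.

Al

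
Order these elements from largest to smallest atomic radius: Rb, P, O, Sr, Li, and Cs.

Atomic radius shrinks across a period as nuclear charge pulls the same shell inward, and grows down a group as new shells are added.
Neither a single period nor a single group — weigh both effects.
P > O: both effects reinforce here, so P is clearly the larger of the two.
Li > P: the two effects oppose for this pair; the across-period effect wins (133 vs 111 pm).
Sr > Li: period and group pull opposite ways; the down-group shift dominates (185 vs 133 pm).
Rb > Sr: Rb lies to the left of Sr in period 5, so the across-period effect alone puts Rb larger.
Cs > Rb: they share group 1; the group trend gives Cs the larger value.
Tabulated atomic radius (pm): Li 133, O 63, P 111, Rb 210, Sr 185, Cs 232.
So from largest to smallest: Cs > Rb > Sr > Li > P > O.

Cs > Rb > Sr > Li > P > O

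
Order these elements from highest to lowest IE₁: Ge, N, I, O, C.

C is in period 2, group 14; N is in period 2, group 15; O is in period 2, group 16; Ge is in period 4, group 14; I is in period 5, group 17.
IE₁ increases left→right with effective nuclear charge and decreases top→bottom as the valence shell moves farther out.
Neither a single period nor a single group — weigh both effects.
I > Ge: period and group pull opposite ways; the across-period shift dominates (1008 vs 762 kJ/mol).
C > I: period and group pull opposite ways; the down-group shift dominates (1086 vs 1008 kJ/mol).
O > C: both are in period 2; the period trend gives O the larger value.
N > O: this pair runs against the simple trend — see the exception note.
Note the exception: N has a higher first ionization energy than O, contrary to the simple trend — pairing an electron in O's 2p⁴ costs repulsion energy, so O ionizes more easily than half-filled N (2p³).
Approximate values (kJ/mol): C 1086, N 1402, O 1314, Ge 762, I 1008.
So from highest to lowest: N > O > C > I > Ge.

N > O > C > I > Ge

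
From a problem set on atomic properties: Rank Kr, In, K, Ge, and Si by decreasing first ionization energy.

Si is in period 3, group 14; K is in period 4, group 1; Ge is in period 4, group 14; Kr is in period 4, group 18; In is in period 5, group 13.
IE₁ increases left→right with effective nuclear charge and decreases top→bottom as the valence shell moves farther out.
Neither a single period nor a single group — weigh both effects.
In > K: the two effects oppose for this pair; the across-period effect wins (558 vs 419 kJ/mol).
Ge > In: relative to In, both the across-period and down-group shifts push Ge's first ionization energy up.
Si > Ge: they share group 14; the group trend gives Si the larger value.
Kr > Si: period and group pull opposite ways; the across-period shift dominates (1351 vs 786 kJ/mol).
Tabulated first ionization energy (kJ/mol): Si 786, K 419, Ge 762, Kr 1351, In 558.
So from highest to lowest: Kr > Si > Ge > In > K.

Kr > Si > Ge > In > K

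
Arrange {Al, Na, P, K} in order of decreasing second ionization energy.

The second ionization energy removes an electron from the +1 ion. For each element: Al⁺ still has 2 valence electrons; Na⁺ is the bare [Ne] core; P⁺ still has 4 valence electrons; K⁺ is the bare [Ar] core.
Pulling an electron out of a noble-gas core costs far more than removing a remaining valence electron, so K and Na sit at the high end of IE_2.
Valence configurations: Al⁺ [Ne]3s², P⁺ [Ne]3s²3p².
The numbers (kJ/mol): Al 1817, Na 4562, P 1907, K 3052.
So the second ionization energies run Al < P < K < Na.

Na > K > P > Al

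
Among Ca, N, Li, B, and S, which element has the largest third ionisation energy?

Li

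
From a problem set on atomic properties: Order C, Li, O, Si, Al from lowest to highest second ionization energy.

Si < Al < C < O < Li

Consider each +1 ion: C⁺ still has 3 valence electrons; Li⁺ is the bare [He] core; O⁺ still has 5 valence electrons; Si⁺ still has 3 valence electrons; Al⁺ still has 2 valence electrons.
Breaking into a closed-shell core is much more expensive than removing a leftover valence electron — Li has the largest IE_2 here.
Valence configurations: C⁺ [He]2s²2p¹, O⁺ [He]2s²2p³, Si⁺ [Ne]3s²3p¹, Al⁺ [Ne]3s².
Si⁺ loses a lone 3p electron whereas Al⁺ must break into a filled 3s² pair, so IE_2(Al) > IE_2(Si) even though Si has the higher nuclear charge.
Tabulated IE_2 (kJ/mol): C 2353, Li 7298, O 3388, Si 1577, Al 1817.
Overall IE_2 order: Si < Al < C < O < Li.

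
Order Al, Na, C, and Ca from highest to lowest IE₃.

Na, Ca, C, Al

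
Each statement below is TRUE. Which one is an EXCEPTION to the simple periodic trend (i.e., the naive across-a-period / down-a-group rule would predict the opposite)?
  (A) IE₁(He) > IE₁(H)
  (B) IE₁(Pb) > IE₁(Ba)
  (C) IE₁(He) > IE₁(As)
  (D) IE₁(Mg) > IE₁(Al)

(D)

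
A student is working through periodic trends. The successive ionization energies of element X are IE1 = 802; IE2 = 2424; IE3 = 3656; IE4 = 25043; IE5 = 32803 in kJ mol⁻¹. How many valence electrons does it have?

3

Look for the largest jump between consecutive ionization energies: IE4/IE3 ≈ 6.8, far larger than any earlier ratio.
That jump marks the point where a core electron is being removed. So the atom has 3 valence electrons.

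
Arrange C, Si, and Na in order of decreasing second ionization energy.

Na > C > Si

The second ionization energy removes an electron from the +1 ion. For each element: C⁺ still has 3 valence electrons; Si⁺ still has 3 valence electrons; Na⁺ is the bare [Ne] core.
Breaking into a closed-shell core is much more expensive than removing a leftover valence electron — Na has the largest IE_2 here.
Valence configurations: C⁺ [He]2s²2p¹, Si⁺ [Ne]3s²3p¹.
The numbers (kJ/mol): C 2353, Si 1577, Na 4562.
Putting it together, IE_2: Si < C < Na.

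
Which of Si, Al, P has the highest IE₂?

IE_2 is the cost of taking one more electron from the +1 cation: Si⁺ still has 3 valence electrons; Al⁺ still has 2 valence electrons; P⁺ still has 4 valence electrons.
All are still removing valence electrons, so compare the +1 ions as you would atoms: IE_2 generally rises across a period (higher Z_eff) and falls down a group (larger shell), subject to the usual subshell exceptions.
Valence configurations: Si⁺ [Ne]3s²3p¹, Al⁺ [Ne]3s², P⁺ [Ne]3s²3p².
Si⁺ loses a lone 3p electron whereas Al⁺ must break into a filled 3s² pair, so IE_2(Al) > IE_2(Si) even though Si has the higher nuclear charge.
Approximate IE_2 values (kJ/mol): Si 1577, Al 1817, P 1907.
Overall IE_2 order: Si < Al < P.

P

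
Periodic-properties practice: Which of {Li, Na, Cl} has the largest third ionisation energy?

Consider each +2 ion: Li²⁺ is already 1 electron into the core; Na²⁺ is already 1 electron into the core; Cl²⁺ still has 5 valence electrons.
Pulling an electron out of a noble-gas core costs far more than removing a remaining valence electron, so Na and Li sit at the high end of IE_3.
Approximate IE_3 values (kJ/mol): Li 11815, Na 6910, Cl 3822.
Overall IE_3 order: Cl < Na < Li.

Li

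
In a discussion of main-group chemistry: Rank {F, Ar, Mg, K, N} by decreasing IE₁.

F > Ar > N > Mg > K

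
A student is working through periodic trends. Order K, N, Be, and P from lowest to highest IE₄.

After 3 electrons have been removed, what remains? K³⁺ is already 2 electrons into the core; N³⁺ still has 2 valence electrons; Be³⁺ is already 1 electron into the core; P³⁺ still has 2 valence electrons.
Usually core removal costs more than valence removal, but here the competition is close: a tightly held n=2 valence electron can cost more to remove than an n=3 core electron, so the actual values have to decide it.
Valence configurations: N³⁺ [He]2s², P³⁺ [Ne]3s².
The numbers (kJ/mol): K 5877, N 7475, Be 21007, P 4964.
So the fourth ionization energies run P < K < N < Be.

P, K, N, Be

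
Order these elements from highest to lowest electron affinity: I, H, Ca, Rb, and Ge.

I, Ge, H, Rb, Ca

Atoms with high Z_eff and room in the valence shell (especially the halogens) have the most exothermic electron affinities.
Neither a single period nor a single group — weigh both effects.
Rb > Ca: this pair runs against the simple trend — see the exception note.
H > Rb: they share group 1; the group trend gives H the larger value.
Ge > H: the two effects oppose for this pair; the across-period effect wins (119 vs 73 kJ/mol).
I > Ge: the two effects oppose for this pair; the across-period effect wins (295 vs 119 kJ/mol).
Note the exception: Rb has a higher electron affinity than Ca, contrary to the simple trend — adding an electron to Ca (ns²) has to open a new, higher-energy np subshell, which is unfavourable.
Approximate values (kJ/mol): H 73, Ca 2, Ge 119, Rb 47, I 295.
So from highest to lowest: I > Ge > H > Rb > Ca.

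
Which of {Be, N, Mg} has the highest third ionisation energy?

Consider each +2 ion: Be²⁺ is the bare [He] core; N²⁺ still has 3 valence electrons; Mg²⁺ is the bare [Ne] core.
Pulling an electron out of a noble-gas core costs far more than removing a remaining valence electron, so Mg and Be sit at the high end of IE_3.
The numbers (kJ/mol): Be 14849, N 4578, Mg 7733.
Putting it together, IE_3: N < Mg < Be.

Be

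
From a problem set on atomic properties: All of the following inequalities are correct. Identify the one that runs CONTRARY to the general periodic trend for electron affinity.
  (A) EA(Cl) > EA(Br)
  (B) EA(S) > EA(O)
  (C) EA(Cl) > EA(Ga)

(B)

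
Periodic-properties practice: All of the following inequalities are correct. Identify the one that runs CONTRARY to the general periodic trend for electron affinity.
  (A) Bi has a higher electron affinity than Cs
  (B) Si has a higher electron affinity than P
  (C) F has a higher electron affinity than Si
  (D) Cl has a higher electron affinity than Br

The general trend: electron affinity increases across a period and decreases down a group.
(A) Bi (period 6, group 15) vs Cs (period 6, group 1): the stated order agrees with the simple trend.
(B) Si (period 3, group 14) vs P (period 3, group 15): the stated order contradicts the simple trend.
(C) F (period 2, group 17) vs Si (period 3, group 14): the stated order agrees with the simple trend.
(D) Cl (period 3, group 17) vs Br (period 4, group 17): the stated order agrees with the simple trend.
The exception is (B): adding an electron to P's half-filled 3p³ is unfavourable, so Si (3p²) has the more exothermic EA.

(B)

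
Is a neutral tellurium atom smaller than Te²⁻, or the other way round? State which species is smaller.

Forming Te²⁻ adds 2 electrons to Te. More electron–electron repulsion in the same shell, with unchanged nuclear charge, lets the cloud expand.
An anion is larger than its parent atom: Te²⁻ > Te.

Te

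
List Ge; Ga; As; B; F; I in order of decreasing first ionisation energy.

F > I > As > B > Ge > Ga

B is in period 2, group 13; F is in period 2, group 17; Ga is in period 4, group 13; Ge is in period 4, group 14; As is in period 4, group 15; I is in period 5, group 17.
Across a period the outer electron is held more tightly (higher IE₁); down a group it sits in a higher shell, more shielded, and comes off more easily.
Neither a single period nor a single group — weigh both effects.
Ge > Ga: both are in period 4; the period trend gives Ge the larger value.
B > Ge: period and group pull opposite ways; the down-group shift dominates (801 vs 762 kJ/mol).
As > B: period and group pull opposite ways; the across-period shift dominates (947 vs 801 kJ/mol).
I > As: period and group pull opposite ways; the across-period shift dominates (1008 vs 947 kJ/mol).
F > I: they share group 17; the group trend gives F the larger value.
For reference (kJ/mol): B 801, F 1681, Ga 579, Ge 762, As 947, I 1008.
So from highest to lowest: F > I > As > B > Ge > Ga.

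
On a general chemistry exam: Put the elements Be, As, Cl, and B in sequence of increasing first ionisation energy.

Be is in period 2, group 2; B is in period 2, group 13; Cl is in period 3, group 17; As is in period 4, group 15.
Across a period the outer electron is held more tightly (higher IE₁); down a group it sits in a higher shell, more shielded, and comes off more easily.
Here both period and group differ, so the two effects have to be weighed against each other.
Be > B: this pair runs against the simple trend — see the exception note.
As > Be: the two effects oppose for this pair; the across-period effect wins (947 vs 900 kJ/mol).
Cl > As: relative to As, both the across-period and down-group shifts push Cl's first ionization energy up.
Note the exception: Be has a higher first ionization energy than B, contrary to the simple trend — removing B's lone 2p electron is easier than breaking Be's filled 2s².
Approximate values (kJ/mol): Be 900, B 801, Cl 1251, As 947.
So from lowest to highest: B < Be < As < Cl.

B < Be < As < Cl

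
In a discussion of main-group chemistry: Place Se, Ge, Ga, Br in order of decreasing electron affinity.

Ga is in period 4, group 13; Ge is in period 4, group 14; Se is in period 4, group 16; Br is in period 4, group 17.
Atoms with high Z_eff and room in the valence shell (especially the halogens) have the most exothermic electron affinities.
All lie in period 4, so electron affinity increases left to right.
So from highest to lowest: Br > Se > Ge > Ga.

Br, Se, Ge, Ga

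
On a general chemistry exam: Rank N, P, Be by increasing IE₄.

P, N, Be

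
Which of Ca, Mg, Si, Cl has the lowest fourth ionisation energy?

Consider each +3 ion: Ca³⁺ is already 1 electron into the core; Mg³⁺ is already 1 electron into the core; Si³⁺ still has 1 valence electron; Cl³⁺ still has 4 valence electrons.
Core electrons are held far more tightly than valence electrons, so Ca and Mg top the IE_4 order.
Valence configurations: Si³⁺ [Ne]3s¹, Cl³⁺ [Ne]3s²3p².
Tabulated IE_4 (kJ/mol): Ca 6491, Mg 10543, Si 4356, Cl 5159.
So the fourth ionization energies run Si < Cl < Ca < Mg.

Si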